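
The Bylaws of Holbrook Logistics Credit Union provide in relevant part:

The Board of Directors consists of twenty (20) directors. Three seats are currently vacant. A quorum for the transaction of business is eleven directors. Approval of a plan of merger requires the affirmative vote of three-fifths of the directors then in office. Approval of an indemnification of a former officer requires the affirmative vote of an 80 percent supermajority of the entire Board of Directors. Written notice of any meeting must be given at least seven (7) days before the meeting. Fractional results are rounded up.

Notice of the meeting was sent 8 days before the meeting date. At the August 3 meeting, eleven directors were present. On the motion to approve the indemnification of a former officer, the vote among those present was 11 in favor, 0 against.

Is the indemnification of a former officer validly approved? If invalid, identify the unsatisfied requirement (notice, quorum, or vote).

Notice: 8 days given; 7 required (8 ≥ 7). Satisfied.
Quorum: 11 present; quorum is 11. Satisfied.
Vote: the indemnification of a former officer requires four-fifths of the entire Board of Directors (20). 4/5 of 20 = 16, so 16 affirmative votes are needed; 11 voted in favor. Not satisfied.

Invalid — vote requirement not satisfied.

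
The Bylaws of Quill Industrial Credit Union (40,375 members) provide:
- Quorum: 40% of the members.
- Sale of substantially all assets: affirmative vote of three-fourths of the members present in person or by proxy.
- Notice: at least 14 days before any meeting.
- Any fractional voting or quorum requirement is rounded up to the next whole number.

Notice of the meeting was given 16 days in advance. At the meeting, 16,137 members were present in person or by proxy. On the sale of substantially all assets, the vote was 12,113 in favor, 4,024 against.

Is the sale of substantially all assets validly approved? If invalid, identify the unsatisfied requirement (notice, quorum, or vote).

Notice: 16 days given; 14 required. Satisfied.
Quorum: 40% of 40,375 = 16,150; 16,137 present. Not satisfied.
Vote: requires three-fourths of those present (16,137); 3/4 of 16137 = 12102.75, rounded up to 12103, so 12,103 needed; 12,113 in favor. Satisfied.

Invalid — quorum requirement not satisfied.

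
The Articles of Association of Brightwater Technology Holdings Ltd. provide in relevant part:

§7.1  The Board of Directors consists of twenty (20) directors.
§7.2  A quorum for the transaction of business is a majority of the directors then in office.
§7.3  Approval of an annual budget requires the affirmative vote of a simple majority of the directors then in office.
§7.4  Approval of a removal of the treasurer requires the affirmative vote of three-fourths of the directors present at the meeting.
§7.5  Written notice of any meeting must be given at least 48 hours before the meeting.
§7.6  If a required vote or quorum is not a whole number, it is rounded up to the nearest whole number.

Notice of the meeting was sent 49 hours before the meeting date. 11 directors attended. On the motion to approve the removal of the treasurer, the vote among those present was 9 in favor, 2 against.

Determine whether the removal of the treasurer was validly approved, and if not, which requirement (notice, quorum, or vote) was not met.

Valid — all requirements satisfied.

Notice: 49 hours given; 48 required (49 ≥ 48). Satisfied.
Quorum: 11 present; quorum is 11. Satisfied.
Vote: the removal of the treasurer requires three-fourths of the directors present (11). 3/4 of 11 = 8.25, rounded up to 9, so 9 affirmative votes are needed; 9 voted in favor. Satisfied.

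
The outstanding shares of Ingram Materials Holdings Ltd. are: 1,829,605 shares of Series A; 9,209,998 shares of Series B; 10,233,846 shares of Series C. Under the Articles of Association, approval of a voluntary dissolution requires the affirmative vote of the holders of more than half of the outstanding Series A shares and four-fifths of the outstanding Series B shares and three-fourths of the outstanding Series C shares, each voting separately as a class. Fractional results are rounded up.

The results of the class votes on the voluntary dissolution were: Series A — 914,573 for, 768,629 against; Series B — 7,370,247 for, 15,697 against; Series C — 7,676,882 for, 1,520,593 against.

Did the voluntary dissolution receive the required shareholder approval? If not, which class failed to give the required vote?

Not approved — the Series A shares did not give the required vote.

Series A: a majority of 1829605 is 914803; 914,803 required, 914,573 in favor — not approved.
Series B: 4/5 of 9209998 = 7367998.40, rounded up to 7367999; 7,367,999 required, 7,370,247 in favor — approved.
Series C: 3/4 of 10233846 = 7675384.50, rounded up to 7675385; 7,675,385 required, 7,676,882 in favor — approved.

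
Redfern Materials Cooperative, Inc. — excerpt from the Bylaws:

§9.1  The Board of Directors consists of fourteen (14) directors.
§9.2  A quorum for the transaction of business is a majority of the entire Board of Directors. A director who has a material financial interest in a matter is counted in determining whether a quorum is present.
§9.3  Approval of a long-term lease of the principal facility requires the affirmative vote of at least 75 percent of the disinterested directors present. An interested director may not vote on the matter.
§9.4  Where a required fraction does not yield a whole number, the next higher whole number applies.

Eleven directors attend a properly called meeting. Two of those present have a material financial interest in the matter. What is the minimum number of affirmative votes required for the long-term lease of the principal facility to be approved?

7

The long-term lease of the principal facility requires three-fourths of the disinterested directors present (11 − 2 = 9).
3/4 of 9 = 6.75, rounded up to 7.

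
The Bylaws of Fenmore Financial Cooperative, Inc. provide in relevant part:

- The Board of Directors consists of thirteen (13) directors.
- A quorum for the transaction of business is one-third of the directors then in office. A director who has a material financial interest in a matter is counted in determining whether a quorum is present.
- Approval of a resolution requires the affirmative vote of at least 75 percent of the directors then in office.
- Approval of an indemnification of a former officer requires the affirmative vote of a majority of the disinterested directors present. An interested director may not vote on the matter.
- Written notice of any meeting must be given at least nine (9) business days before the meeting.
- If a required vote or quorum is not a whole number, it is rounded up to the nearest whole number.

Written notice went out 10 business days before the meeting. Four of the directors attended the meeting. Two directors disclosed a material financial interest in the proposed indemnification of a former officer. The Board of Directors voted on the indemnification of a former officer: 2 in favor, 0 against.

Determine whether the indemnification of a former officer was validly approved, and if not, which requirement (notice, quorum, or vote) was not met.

Invalid — quorum requirement not satisfied.

Notice: 10 business days given; 9 required (10 ≥ 9). Satisfied.
Quorum: 4 present (interested directors count toward quorum); quorum is 5. Not satisfied.
Vote: the indemnification of a former officer requires a majority of the disinterested directors present (4 − 2 = 2). A majority of 2 is 2, so 2 affirmative votes are needed; 2 voted in favor. Satisfied. (Moot — without a quorum no business can be validly transacted.)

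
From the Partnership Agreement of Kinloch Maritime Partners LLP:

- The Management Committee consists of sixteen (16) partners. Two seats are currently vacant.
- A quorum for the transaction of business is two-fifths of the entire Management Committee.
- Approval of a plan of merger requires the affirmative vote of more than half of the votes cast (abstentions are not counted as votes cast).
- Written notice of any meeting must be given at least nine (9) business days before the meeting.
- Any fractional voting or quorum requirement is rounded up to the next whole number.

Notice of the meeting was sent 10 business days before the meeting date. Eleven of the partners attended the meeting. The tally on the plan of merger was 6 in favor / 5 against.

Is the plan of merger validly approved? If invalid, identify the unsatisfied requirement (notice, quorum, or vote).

Notice: 10 business days given; 9 required (10 ≥ 9). Satisfied.
Quorum: 11 present; quorum is 7. Satisfied.
Vote: the plan of merger requires a majority of the votes cast (11). A majority of 11 is 6, so 6 affirmative votes are needed; 6 voted in favor. Satisfied.

Valid — all requirements satisfied.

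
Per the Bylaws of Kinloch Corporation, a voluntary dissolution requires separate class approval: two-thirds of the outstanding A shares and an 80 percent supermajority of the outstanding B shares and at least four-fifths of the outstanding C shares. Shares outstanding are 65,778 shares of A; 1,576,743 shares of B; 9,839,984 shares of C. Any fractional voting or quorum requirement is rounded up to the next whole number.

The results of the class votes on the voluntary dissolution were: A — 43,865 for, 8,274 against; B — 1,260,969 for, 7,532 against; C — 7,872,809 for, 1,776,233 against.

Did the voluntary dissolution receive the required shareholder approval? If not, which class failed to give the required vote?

A: 2/3 of 65778 = 43852; 43,852 required, 43,865 in favor — approved.
B: 4/5 of 1576743 = 1261394.40, rounded up to 1261395; 1,261,395 required, 1,260,969 in favor — not approved.
C: 4/5 of 9839984 = 7871987.20, rounded up to 7871988; 7,871,988 required, 7,872,809 in favor — approved.

Not approved — the B shares did not give the required vote.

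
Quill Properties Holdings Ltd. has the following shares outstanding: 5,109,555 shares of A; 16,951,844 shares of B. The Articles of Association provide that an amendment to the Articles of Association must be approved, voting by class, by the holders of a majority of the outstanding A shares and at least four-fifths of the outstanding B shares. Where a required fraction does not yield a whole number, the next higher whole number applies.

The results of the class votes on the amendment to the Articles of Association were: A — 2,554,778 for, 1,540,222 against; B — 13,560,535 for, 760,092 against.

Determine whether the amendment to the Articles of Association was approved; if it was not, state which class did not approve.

A: a majority of 5109555 is 2554778; 2,554,778 required, 2,554,778 in favor — approved.
B: 4/5 of 16951844 = 13561475.20, rounded up to 13561476; 13,561,476 required, 13,560,535 in favor — not approved.

Not approved — the B shares did not give the required vote.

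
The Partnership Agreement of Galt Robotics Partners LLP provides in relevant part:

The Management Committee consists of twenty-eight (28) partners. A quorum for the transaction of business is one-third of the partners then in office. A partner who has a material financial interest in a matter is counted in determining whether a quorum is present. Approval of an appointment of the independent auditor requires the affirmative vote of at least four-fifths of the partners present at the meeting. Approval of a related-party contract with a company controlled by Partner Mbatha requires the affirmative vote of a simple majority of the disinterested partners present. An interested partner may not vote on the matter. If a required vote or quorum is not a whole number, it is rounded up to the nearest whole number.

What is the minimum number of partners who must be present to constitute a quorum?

1/3 of 28 = 9.33, rounded up to 10.

10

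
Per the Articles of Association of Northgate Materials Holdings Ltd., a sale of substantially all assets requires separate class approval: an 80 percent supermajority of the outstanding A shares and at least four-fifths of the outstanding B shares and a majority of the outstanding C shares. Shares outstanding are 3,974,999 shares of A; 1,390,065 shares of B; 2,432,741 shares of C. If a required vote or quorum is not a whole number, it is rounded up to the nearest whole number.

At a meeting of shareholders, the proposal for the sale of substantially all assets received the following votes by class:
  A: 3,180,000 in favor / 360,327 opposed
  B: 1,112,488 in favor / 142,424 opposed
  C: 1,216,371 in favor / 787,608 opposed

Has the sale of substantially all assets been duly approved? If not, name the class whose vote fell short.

A: 4/5 of 3974999 = 3179999.20, rounded up to 3180000; 3,180,000 required, 3,180,000 in favor — approved.
B: 4/5 of 1390065 = 1112052; 1,112,052 required, 1,112,488 in favor — approved.
C: a majority of 2432741 is 1216371; 1,216,371 required, 1,216,371 in favor — approved.

Approved — every class gave the required vote.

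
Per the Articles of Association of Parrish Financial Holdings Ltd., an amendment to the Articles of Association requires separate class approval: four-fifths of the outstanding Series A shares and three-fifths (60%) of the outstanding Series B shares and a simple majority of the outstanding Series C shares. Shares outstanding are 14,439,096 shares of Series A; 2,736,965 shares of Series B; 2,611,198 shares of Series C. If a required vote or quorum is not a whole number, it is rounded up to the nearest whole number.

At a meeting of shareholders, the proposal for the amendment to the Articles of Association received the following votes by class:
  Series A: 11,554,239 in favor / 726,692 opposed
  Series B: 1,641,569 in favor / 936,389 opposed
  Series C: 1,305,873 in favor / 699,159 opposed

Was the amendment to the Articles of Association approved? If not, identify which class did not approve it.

Series A: 4/5 of 14439096 = 11551276.80, rounded up to 11551277; 11,551,277 required, 11,554,239 in favor — approved.
Series B: 3/5 of 2736965 = 1642179; 1,642,179 required, 1,641,569 in favor — not approved.
Series C: a majority of 2611198 is 1305600; 1,305,600 required, 1,305,873 in favor — approved.

Not approved — the Series B shares did not give the required vote.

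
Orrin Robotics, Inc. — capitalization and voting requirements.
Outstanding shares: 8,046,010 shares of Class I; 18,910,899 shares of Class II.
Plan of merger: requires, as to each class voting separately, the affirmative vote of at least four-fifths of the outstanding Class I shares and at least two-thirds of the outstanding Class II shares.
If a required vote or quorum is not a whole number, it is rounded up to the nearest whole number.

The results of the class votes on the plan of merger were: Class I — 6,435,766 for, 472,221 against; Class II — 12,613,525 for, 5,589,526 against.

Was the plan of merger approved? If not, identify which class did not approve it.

Class I: 4/5 of 8046010 = 6436808; 6,436,808 required, 6,435,766 in favor — not approved.
Class II: 2/3 of 18910899 = 12607266; 12,607,266 required, 12,613,525 in favor — approved.

Not approved — the Class I shares did not give the required vote.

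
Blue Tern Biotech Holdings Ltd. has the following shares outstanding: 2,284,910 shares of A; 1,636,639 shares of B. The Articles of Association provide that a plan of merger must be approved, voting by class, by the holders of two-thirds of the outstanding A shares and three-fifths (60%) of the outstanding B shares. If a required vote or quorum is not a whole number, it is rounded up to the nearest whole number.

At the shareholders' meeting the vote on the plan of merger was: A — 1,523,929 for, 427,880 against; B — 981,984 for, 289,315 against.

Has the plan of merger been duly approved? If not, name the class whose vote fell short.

Approved — every class gave the required vote.

A: 2/3 of 2284910 = 1523273.33, rounded up to 1523274; 1,523,274 required, 1,523,929 in favor — approved.
B: 3/5 of 1636639 = 981983.40, rounded up to 981984; 981,984 required, 981,984 in favor — approved.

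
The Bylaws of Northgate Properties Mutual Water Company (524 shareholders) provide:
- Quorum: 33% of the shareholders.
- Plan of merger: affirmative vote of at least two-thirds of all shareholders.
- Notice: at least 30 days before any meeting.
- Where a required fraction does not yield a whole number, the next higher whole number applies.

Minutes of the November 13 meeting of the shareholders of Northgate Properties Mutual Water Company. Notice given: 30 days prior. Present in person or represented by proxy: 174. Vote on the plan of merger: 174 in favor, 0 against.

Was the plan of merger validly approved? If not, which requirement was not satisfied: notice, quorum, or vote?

Notice: 30 days given; 30 required. Satisfied.
Quorum: 33% of 524 = 172.92, rounded up to 173; 174 present. Satisfied.
Vote: requires two-thirds of all shareholders (524); 2/3 of 524 = 349.33, rounded up to 350, so 350 needed; 174 in favor. Not satisfied.

Invalid — vote requirement not satisfied.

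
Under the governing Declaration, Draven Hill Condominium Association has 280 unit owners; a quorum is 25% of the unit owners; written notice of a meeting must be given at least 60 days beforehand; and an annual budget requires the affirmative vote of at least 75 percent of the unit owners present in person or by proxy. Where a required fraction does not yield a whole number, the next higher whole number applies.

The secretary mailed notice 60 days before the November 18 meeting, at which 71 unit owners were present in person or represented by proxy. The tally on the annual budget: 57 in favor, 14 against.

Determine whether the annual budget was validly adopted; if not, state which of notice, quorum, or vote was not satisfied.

Notice: 60 days given; 60 required. Satisfied.
Quorum: 25% of 280 = 70; 71 present. Satisfied.
Vote: requires three-fourths of those present (71); 3/4 of 71 = 53.25, rounded up to 54, so 54 needed; 57 in favor. Satisfied.

Valid — all requirements satisfied.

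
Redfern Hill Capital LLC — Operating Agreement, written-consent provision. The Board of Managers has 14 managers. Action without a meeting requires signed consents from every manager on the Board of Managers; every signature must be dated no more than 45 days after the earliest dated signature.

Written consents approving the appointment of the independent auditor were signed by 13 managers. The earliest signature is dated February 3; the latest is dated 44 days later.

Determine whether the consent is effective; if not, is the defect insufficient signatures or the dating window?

Not effective — insufficient signatures.

Signatures required: all of 14 — unanimous means all 14, so 14 needed; 13 signed. Insufficient.
Dating window: the latest signature is 44 days after the earliest; the limit is 45 days. Within the window.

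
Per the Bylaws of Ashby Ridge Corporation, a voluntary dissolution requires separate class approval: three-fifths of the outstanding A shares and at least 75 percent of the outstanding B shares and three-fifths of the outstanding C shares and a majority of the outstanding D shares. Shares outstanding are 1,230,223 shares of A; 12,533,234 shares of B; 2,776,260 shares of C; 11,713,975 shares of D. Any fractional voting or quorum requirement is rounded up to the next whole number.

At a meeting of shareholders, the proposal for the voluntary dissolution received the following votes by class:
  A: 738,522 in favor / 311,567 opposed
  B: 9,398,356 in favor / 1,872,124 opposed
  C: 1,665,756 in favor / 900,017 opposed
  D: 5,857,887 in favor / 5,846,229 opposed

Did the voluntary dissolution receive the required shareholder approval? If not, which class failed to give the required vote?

A: 3/5 of 1230223 = 738133.80, rounded up to 738134; 738,134 required, 738,522 in favor — approved.
B: 3/4 of 12533234 = 9399925.50, rounded up to 9399926; 9,399,926 required, 9,398,356 in favor — not approved.
C: 3/5 of 2776260 = 1665756; 1,665,756 required, 1,665,756 in favor — approved.
D: a majority of 11713975 is 5856988; 5,856,988 required, 5,857,887 in favor — approved.

Not approved — the B shares did not give the required vote.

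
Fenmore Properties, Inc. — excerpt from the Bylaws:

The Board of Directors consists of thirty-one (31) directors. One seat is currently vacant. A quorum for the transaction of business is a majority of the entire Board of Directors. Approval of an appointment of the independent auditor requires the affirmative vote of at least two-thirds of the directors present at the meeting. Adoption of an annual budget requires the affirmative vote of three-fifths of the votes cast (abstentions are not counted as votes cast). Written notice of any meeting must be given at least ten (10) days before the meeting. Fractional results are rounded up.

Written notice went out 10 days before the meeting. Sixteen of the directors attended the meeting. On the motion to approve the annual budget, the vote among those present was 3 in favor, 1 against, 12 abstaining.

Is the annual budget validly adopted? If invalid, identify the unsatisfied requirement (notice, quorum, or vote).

Valid — all requirements satisfied.

Notice: 10 days given; 10 required (10 ≥ 10). Satisfied.
Quorum: 16 present; quorum is 16. Satisfied.
Vote: the annual budget requires three-fifths of the votes cast (16 present − 12 abstaining = 4). 3/5 of 4 = 2.40, rounded up to 3, so 3 affirmative votes are needed; 3 voted in favor. Satisfied.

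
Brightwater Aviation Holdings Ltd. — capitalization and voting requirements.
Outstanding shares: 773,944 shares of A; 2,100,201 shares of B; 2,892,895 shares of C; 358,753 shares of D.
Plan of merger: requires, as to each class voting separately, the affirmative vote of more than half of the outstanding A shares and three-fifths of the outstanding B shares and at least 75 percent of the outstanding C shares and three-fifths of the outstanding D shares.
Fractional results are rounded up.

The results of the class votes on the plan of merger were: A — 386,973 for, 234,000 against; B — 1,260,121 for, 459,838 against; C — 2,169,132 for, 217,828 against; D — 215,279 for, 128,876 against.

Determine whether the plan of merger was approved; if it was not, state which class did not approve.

A: a majority of 773944 is 386973; 386,973 required, 386,973 in favor — approved.
B: 3/5 of 2100201 = 1260120.60, rounded up to 1260121; 1,260,121 required, 1,260,121 in favor — approved.
C: 3/4 of 2892895 = 2169671.25, rounded up to 2169672; 2,169,672 required, 2,169,132 in favor — not approved.
D: 3/5 of 358753 = 215251.80, rounded up to 215252; 215,252 required, 215,279 in favor — approved.

Not approved — the C shares did not give the required vote.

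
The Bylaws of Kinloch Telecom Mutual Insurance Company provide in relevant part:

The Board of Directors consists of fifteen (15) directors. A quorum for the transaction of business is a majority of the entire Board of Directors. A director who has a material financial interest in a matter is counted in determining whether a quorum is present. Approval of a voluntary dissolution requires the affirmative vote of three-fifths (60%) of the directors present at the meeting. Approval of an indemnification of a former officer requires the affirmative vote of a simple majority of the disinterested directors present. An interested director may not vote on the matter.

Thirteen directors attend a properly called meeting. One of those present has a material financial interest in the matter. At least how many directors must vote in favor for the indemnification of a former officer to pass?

7

The indemnification of a former officer requires a majority of the disinterested directors present (13 − 1 = 12).
A majority of 12 is 7.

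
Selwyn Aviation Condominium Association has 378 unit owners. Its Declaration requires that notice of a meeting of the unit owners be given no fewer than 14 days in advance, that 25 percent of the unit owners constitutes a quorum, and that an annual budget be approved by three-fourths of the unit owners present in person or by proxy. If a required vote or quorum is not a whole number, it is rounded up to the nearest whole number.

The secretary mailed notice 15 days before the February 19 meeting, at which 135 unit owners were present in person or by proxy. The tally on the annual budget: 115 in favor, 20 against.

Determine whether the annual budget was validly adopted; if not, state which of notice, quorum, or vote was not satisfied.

Notice: 15 days given; 14 required. Satisfied.
Quorum: 25% of 378 = 94.50, rounded up to 95; 135 present. Satisfied.
Vote: requires three-fourths of those present (135); 3/4 of 135 = 101.25, rounded up to 102, so 102 needed; 115 in favor. Satisfied.

Valid — all requirements satisfied.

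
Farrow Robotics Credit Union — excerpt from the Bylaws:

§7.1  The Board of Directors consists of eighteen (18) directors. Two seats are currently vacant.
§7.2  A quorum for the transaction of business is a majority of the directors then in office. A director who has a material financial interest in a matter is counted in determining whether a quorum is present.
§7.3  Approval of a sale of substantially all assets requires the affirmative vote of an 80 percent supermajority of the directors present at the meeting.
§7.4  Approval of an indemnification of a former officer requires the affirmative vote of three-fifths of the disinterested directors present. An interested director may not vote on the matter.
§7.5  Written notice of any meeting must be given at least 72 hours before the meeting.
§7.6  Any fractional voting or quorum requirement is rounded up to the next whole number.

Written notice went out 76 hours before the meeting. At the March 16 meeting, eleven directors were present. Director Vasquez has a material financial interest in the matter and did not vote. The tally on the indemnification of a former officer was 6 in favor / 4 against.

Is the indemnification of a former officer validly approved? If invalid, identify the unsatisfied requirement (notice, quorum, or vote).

Notice: 76 hours given; 72 required (76 ≥ 72). Satisfied.
Quorum: 11 present (interested directors count toward quorum); quorum is 9. Satisfied.
Vote: the indemnification of a former officer requires three-fifths of the disinterested directors present (11 − 1 = 10). 3/5 of 10 = 6, so 6 affirmative votes are needed; 6 voted in favor. Satisfied.

Valid — all requirements satisfied.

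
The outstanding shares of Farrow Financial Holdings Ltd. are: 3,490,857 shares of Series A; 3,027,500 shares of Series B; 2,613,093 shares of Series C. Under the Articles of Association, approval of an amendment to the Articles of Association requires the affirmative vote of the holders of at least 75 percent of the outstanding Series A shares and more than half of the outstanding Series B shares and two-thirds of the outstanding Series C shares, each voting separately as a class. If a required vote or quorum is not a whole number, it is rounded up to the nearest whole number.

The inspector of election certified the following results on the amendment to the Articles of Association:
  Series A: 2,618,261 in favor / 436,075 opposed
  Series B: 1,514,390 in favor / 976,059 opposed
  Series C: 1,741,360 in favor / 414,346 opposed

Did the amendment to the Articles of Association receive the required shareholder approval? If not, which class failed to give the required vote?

Series A: 3/4 of 3490857 = 2618142.75, rounded up to 2618143; 2,618,143 required, 2,618,261 in favor — approved.
Series B: a majority of 3027500 is 1513751; 1,513,751 required, 1,514,390 in favor — approved.
Series C: 2/3 of 2613093 = 1742062; 1,742,062 required, 1,741,360 in favor — not approved.

Not approved — the Series C shares did not give the required vote.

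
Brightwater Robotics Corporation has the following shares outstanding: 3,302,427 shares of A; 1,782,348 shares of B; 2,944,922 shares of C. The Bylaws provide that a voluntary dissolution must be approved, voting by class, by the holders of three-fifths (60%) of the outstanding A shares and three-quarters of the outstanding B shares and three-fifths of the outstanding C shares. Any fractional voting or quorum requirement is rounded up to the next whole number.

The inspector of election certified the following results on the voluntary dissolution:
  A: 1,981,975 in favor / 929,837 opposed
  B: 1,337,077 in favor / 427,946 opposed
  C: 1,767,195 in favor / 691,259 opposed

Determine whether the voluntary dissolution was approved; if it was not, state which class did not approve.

A: 3/5 of 3302427 = 1981456.20, rounded up to 1981457; 1,981,457 required, 1,981,975 in favor — approved.
B: 3/4 of 1782348 = 1336761; 1,336,761 required, 1,337,077 in favor — approved.
C: 3/5 of 2944922 = 1766953.20, rounded up to 1766954; 1,766,954 required, 1,767,195 in favor — approved.

Approved — every class gave the required vote.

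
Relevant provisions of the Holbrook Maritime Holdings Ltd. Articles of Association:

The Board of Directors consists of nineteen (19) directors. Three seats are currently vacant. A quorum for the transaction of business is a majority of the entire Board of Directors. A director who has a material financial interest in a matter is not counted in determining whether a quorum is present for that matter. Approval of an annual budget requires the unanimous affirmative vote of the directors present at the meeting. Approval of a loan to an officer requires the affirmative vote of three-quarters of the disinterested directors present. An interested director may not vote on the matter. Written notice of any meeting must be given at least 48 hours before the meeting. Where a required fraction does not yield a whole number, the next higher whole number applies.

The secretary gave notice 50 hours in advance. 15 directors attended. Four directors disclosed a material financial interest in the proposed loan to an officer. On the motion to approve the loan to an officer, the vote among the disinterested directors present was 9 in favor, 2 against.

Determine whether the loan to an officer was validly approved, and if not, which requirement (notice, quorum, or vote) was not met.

Valid — all requirements satisfied.

Notice: 50 hours given; 48 required (50 ≥ 48). Satisfied.
Quorum: 15 present, but the 4 interested directors do not count, leaving 11. Quorum is 10. Satisfied.
Vote: the loan to an officer requires three-fourths of the disinterested directors present (15 − 4 = 11). 3/4 of 11 = 8.25, rounded up to 9, so 9 affirmative votes are needed; 9 voted in favor. Satisfied.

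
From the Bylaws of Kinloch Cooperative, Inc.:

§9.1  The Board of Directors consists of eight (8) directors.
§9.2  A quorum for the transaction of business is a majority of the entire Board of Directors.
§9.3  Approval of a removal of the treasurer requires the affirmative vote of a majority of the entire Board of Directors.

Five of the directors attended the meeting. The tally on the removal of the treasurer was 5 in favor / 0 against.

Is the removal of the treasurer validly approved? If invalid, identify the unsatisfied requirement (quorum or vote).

Valid — all requirements satisfied.

Quorum: 5 present; quorum is 5. Satisfied.
Vote: the removal of the treasurer requires a majority of the entire Board of Directors (8). A majority of 8 is 5, so 5 affirmative votes are needed; 5 voted in favor. Satisfied.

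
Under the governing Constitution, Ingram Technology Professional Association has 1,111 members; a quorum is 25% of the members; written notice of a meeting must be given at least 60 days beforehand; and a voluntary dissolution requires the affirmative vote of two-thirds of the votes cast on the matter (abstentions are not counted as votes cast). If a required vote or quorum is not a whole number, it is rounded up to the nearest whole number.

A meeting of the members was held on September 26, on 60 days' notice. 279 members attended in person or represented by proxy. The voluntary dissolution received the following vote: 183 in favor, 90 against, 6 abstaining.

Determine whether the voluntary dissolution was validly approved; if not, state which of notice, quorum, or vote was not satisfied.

Notice: 60 days given; 60 required. Satisfied.
Quorum: 25% of 1,111 = 277.75, rounded up to 278; 279 present. Satisfied.
Vote: requires two-thirds of the votes cast (279 − 6 abstaining = 273); 2/3 of 273 = 182, so 182 needed; 183 in favor. Satisfied.

Valid — all requirements satisfied.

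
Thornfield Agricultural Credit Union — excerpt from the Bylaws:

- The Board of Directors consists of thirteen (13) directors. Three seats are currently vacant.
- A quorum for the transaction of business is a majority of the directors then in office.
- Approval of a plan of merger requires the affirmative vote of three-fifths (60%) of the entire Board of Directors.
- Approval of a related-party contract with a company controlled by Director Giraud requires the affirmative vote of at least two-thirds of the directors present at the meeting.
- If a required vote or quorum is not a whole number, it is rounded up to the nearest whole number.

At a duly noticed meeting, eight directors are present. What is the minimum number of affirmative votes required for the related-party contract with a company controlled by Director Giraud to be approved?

The related-party contract with a company controlled by Director Giraud requires two-thirds of the directors present (8).
2/3 of 8 = 5.33, rounded up to 6.

6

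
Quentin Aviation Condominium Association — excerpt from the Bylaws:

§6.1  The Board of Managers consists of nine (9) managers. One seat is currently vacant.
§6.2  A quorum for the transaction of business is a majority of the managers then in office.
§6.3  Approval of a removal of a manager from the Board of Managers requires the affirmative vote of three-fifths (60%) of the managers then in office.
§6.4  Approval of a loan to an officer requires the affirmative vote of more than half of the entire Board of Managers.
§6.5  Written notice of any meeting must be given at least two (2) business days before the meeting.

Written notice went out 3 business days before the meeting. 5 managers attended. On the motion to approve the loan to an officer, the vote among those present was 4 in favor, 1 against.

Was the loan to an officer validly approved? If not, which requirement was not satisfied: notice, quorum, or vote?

Notice: 3 business days given; 2 required (3 ≥ 2). Satisfied.
Quorum: 5 present; quorum is 5. Satisfied.
Vote: the loan to an officer requires a majority of the entire Board of Managers (9). A majority of 9 is 5, so 5 affirmative votes are needed; 4 voted in favor. Not satisfied.

Invalid — vote requirement not satisfied.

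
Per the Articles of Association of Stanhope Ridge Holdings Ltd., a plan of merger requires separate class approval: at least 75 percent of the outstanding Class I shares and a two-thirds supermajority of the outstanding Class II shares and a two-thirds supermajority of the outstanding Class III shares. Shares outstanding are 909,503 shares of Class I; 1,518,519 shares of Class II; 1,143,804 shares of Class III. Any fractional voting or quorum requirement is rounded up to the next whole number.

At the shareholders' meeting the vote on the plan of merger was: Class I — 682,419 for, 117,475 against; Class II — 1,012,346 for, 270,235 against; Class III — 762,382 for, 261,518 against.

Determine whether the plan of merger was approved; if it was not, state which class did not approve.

Not approved — the Class III shares did not give the required vote.

Class I: 3/4 of 909503 = 682127.25, rounded up to 682128; 682,128 required, 682,419 in favor — approved.
Class II: 2/3 of 1518519 = 1012346; 1,012,346 required, 1,012,346 in favor — approved.
Class III: 2/3 of 1143804 = 762536; 762,536 required, 762,382 in favor — not approved.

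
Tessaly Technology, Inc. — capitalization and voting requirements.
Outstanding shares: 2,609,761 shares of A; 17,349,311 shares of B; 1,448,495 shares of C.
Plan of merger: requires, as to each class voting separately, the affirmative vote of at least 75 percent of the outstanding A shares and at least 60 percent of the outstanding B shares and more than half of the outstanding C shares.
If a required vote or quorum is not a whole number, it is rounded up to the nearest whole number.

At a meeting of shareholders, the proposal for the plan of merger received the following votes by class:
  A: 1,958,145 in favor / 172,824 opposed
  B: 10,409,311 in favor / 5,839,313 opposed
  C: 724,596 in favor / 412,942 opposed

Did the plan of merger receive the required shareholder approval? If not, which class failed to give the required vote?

Not approved — the B shares did not give the required vote.

A: 3/4 of 2609761 = 1957320.75, rounded up to 1957321; 1,957,321 required, 1,958,145 in favor — approved.
B: 3/5 of 17349311 = 10409586.60, rounded up to 10409587; 10,409,587 required, 10,409,311 in favor — not approved.
C: a majority of 1448495 is 724248; 724,248 required, 724,596 in favor — approved.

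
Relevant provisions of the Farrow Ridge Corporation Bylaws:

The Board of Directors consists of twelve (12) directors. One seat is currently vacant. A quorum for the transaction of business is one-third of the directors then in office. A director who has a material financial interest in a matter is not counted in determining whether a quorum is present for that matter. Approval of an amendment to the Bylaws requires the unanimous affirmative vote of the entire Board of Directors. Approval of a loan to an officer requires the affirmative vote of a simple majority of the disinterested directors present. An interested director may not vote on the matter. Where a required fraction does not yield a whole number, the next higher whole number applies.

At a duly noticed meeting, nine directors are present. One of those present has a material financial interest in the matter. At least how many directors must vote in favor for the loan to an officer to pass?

The loan to an officer requires a majority of the disinterested directors present (9 − 1 = 8).
A majority of 8 is 5.

5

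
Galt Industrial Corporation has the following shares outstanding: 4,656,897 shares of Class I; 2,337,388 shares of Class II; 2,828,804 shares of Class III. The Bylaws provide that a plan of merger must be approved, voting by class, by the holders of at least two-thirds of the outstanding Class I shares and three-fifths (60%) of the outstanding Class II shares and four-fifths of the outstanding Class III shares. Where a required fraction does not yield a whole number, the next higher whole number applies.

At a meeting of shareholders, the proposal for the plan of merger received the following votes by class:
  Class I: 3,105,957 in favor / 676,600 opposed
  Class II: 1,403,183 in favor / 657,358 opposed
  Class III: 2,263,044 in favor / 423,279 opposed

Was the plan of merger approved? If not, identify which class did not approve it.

Approved — every class gave the required vote.

Class I: 2/3 of 4656897 = 3104598; 3,104,598 required, 3,105,957 in favor — approved.
Class II: 3/5 of 2337388 = 1402432.80, rounded up to 1402433; 1,402,433 required, 1,403,183 in favor — approved.
Class III: 4/5 of 2828804 = 2263043.20, rounded up to 2263044; 2,263,044 required, 2,263,044 in favor — approved.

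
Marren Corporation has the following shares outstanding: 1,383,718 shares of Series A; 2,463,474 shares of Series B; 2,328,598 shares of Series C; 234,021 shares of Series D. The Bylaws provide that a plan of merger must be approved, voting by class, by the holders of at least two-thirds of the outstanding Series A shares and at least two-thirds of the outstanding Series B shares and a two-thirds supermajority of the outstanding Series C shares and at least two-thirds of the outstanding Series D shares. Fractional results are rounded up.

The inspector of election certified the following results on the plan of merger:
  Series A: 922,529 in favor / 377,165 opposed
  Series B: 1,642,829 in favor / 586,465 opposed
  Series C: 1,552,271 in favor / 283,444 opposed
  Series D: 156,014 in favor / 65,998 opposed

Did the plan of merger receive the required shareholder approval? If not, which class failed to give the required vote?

Not approved — the Series C shares did not give the required vote.

Series A: 2/3 of 1383718 = 922478.67, rounded up to 922479; 922,479 required, 922,529 in favor — approved.
Series B: 2/3 of 2463474 = 1642316; 1,642,316 required, 1,642,829 in favor — approved.
Series C: 2/3 of 2328598 = 1552398.67, rounded up to 1552399; 1,552,399 required, 1,552,271 in favor — not approved.
Series D: 2/3 of 234021 = 156014; 156,014 required, 156,014 in favor — approved.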